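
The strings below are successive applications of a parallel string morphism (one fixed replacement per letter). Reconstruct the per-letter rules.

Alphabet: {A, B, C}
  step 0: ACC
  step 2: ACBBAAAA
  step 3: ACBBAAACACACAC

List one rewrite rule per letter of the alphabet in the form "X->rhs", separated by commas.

  step 2 ⇒ step 3: ACBBAAAA ⇒ AC·BB·A·A·AC·AC·AC·AC
    A ↦ AC
    B ↦ A
    C ↦ BB

A->AC, B->A, C->BB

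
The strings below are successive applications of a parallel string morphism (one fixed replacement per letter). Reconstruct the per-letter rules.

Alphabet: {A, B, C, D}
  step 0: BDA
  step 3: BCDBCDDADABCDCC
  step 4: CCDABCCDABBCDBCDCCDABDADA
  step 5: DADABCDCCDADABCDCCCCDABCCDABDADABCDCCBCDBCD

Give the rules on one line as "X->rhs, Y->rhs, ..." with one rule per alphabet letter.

  step 4 ⇒ step 5: CCDABCCDABBCDBCDCCDABDADA ⇒ DA·DA·B·CD·CC·DA·DA·B·CD·CC·CC·DA·B·CC·DA·B·DA·DA·B·CD·CC·B·CD·B·CD
    A ↦ CD
    B ↦ CC
    C ↦ DA
    D ↦ B

A->CD, B->CC, C->DA, D->B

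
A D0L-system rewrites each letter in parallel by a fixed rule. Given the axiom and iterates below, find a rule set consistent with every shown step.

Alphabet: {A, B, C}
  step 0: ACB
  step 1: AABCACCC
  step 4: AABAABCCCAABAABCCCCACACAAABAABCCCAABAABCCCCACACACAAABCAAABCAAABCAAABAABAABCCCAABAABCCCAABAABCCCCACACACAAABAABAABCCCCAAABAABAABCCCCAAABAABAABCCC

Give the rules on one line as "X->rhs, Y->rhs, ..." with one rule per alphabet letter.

A->AAB, B->CCC, C->CA

  step 0 ⇒ step 1: ACB ⇒ AAB·CA·CCC
    A ↦ AAB
    B ↦ CCC
    C ↦ CA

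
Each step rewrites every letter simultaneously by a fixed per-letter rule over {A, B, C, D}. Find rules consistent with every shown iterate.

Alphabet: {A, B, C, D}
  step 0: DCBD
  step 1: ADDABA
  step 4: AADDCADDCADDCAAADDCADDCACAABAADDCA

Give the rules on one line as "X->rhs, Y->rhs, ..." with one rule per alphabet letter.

  step 0 ⇒ step 1: DCBD ⇒ A·DD·AB·A
    B ↦ AB
    C ↦ DD
    D ↦ A
    A ↦ CA  (constrained at step 1)

A->CA, B->AB, C->DD, D->A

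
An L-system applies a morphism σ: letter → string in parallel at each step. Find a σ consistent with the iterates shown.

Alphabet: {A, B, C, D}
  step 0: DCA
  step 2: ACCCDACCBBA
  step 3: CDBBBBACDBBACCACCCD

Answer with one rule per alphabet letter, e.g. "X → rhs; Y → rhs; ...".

  step 2 ⇒ step 3: ACCCDACCBBA ⇒ CD·B·B·B·BA·CD·B·B·ACC·ACC·CD
    A ↦ CD
    B ↦ ACC
    C ↦ B
    D ↦ BA

A->CD, B->ACC, C->B, D->BA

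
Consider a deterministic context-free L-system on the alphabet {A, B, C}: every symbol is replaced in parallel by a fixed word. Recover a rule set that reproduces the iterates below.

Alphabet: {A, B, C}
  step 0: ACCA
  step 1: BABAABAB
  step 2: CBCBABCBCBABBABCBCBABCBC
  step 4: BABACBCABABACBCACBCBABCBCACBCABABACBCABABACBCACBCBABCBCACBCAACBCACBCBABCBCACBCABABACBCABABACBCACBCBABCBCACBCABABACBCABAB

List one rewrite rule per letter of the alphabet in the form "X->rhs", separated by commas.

  step 1 ⇒ step 2: BABAABAB ⇒ CBC·BAB·CBC·BAB·BAB·CBC·BAB·CBC
    A ↦ BAB
    B ↦ CBC
  step 0 ⇒ step 1: ACCA ⇒ BAB·A·A·BAB
    C ↦ A

A->BAB, B->CBC, C->A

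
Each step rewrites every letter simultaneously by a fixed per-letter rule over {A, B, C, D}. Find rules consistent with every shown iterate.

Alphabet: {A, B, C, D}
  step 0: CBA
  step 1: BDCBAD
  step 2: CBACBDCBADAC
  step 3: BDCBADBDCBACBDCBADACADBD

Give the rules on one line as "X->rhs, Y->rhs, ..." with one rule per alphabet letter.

A->AD, B->CB, C->BD, D->AC

  step 2 ⇒ step 3: CBACBDCBADAC ⇒ BD·CB·AD·BD·CB·AC·BD·CB·AD·AC·AD·BD
    A ↦ AD
    B ↦ CB
    C ↦ BD
    D ↦ AC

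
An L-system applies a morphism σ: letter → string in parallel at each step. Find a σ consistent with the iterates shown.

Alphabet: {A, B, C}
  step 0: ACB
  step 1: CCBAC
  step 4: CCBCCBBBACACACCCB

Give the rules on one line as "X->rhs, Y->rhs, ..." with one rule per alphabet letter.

  step 0 ⇒ step 1: ACB ⇒ CC·B·AC
    A ↦ CC
    B ↦ AC
    C ↦ B

A->CC, B->AC, C->B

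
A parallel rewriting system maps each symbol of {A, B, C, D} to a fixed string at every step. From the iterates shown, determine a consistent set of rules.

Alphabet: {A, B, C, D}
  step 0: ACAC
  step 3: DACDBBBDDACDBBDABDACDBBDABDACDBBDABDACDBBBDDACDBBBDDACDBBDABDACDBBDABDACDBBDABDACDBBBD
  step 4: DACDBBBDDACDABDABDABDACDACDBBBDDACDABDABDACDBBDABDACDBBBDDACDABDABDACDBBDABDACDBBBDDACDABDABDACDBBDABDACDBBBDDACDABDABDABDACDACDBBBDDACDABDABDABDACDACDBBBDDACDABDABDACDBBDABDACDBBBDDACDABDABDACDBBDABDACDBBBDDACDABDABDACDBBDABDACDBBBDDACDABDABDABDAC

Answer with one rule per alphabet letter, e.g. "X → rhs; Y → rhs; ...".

  step 3 ⇒ step 4: DACDBBBDDACDBBDABDACDBBDABDACDBBDABDACDBBBDDACDBBBDDACDBBDABDACDBBDABDACDBBDABDACDBBBD ⇒ DAC·DBB·BD·DAC·DAB·DAB·DAB·DAC·DAC·DBB·BD·DAC·DAB·DAB·DAC·DBB·DAB·DAC·DBB·BD·DAC·DAB·DAB·DAC·DBB·DAB·DAC·DBB·BD·DAC·DAB·DAB·DAC·DBB·DAB·DAC·DBB·BD·DAC·DAB·DAB·DAB·DAC·DAC·DBB·BD·DAC·DAB·DAB·DAB·DAC·DAC·DBB·BD·DAC·DAB·DAB·DAC·DBB·DAB·DAC·DBB·BD·DAC·DAB·DAB·DAC·DBB·DAB·DAC·DBB·BD·DAC·DAB·DAB·DAC·DBB·DAB·DAC·DBB·BD·DAC·DAB·DAB·DAB·DAC
    A ↦ DBB
    B ↦ DAB
    C ↦ BD
    D ↦ DAC

A->DBB, B->DAB, C->BD, D->DAC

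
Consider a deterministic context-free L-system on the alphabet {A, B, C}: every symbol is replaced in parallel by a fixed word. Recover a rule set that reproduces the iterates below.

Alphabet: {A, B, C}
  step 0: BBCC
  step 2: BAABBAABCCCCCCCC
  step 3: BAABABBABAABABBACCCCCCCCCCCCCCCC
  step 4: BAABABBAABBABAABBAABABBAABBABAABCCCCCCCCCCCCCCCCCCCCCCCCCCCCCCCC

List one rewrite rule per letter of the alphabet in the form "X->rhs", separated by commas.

A->AB, B->BA, C->CC

  step 3 ⇒ step 4: BAABABBABAABABBACCCCCCCCCCCCCCCC ⇒ BA·AB·AB·BA·AB·BA·BA·AB·BA·AB·AB·BA·AB·BA·BA·AB·CC·CC·CC·CC·CC·CC·CC·CC·CC·CC·CC·CC·CC·CC·CC·CC
    A ↦ AB
    B ↦ BA
    C ↦ CC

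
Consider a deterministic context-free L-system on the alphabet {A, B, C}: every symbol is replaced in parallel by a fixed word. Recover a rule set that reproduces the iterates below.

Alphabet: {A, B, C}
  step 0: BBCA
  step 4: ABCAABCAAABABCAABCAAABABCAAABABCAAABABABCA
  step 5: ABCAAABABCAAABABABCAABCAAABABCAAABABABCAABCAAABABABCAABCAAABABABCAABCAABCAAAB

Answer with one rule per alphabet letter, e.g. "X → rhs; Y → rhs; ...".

A->AB, B->CA, C->A

  step 4 ⇒ step 5: ABCAABCAAABABCAABCAAABABCAAABABCAAABABABCA ⇒ AB·CA·A·AB·AB·CA·A·AB·AB·AB·CA·AB·CA·A·AB·AB·CA·A·AB·AB·AB·CA·AB·CA·A·AB·AB·AB·CA·AB·CA·A·AB·AB·AB·CA·AB·CA·AB·CA·A·AB
    A ↦ AB
    B ↦ CA
    C ↦ A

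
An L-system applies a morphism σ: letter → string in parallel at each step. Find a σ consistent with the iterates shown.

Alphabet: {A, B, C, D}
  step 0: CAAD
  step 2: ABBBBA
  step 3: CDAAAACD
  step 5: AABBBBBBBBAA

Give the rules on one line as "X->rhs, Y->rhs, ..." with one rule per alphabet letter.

  step 2 ⇒ step 3: ABBBBA ⇒ CD·A·A·A·A·CD
    A ↦ CD
    B ↦ A
    C ↦ B  (constrained at step 0)
    D ↦ B  (constrained at step 0)

A->CD, B->A, C->B, D->B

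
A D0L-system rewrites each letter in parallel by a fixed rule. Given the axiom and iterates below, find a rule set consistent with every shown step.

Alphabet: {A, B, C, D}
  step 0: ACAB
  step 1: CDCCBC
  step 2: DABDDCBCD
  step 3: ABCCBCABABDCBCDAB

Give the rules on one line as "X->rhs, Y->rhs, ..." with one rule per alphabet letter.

A->C, B->CBC, C->D, D->AB

  step 2 ⇒ step 3: DABDDCBCD ⇒ AB·C·CBC·AB·AB·D·CBC·D·AB
    A ↦ C
    B ↦ CBC
    C ↦ D
    D ↦ AB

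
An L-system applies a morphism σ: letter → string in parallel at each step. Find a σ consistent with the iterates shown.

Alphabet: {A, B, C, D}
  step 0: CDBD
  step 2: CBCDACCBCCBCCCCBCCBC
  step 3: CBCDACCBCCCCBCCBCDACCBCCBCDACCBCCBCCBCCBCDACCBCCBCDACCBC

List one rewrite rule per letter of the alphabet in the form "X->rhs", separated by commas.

A->C, B->DAC, C->CBC, D->C

  step 2 ⇒ step 3: CBCDACCBCCBCCCCBCCBC ⇒ CBC·DAC·CBC·C·C·CBC·CBC·DAC·CBC·CBC·DAC·CBC·CBC·CBC·CBC·DAC·CBC·CBC·DAC·CBC
    A ↦ C
    B ↦ DAC
    C ↦ CBC
    D ↦ C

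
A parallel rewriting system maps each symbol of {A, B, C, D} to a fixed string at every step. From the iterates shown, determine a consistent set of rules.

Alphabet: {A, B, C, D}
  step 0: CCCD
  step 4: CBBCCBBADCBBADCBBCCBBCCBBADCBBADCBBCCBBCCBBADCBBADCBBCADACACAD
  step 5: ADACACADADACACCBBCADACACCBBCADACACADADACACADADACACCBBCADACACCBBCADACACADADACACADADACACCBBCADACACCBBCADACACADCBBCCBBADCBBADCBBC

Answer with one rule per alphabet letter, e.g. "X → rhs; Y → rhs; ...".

A->CBB, B->AC, C->AD, D->C

  step 4 ⇒ step 5: CBBCCBBADCBBADCBBCCBBCCBBADCBBADCBBCCBBCCBBADCBBADCBBCADACACAD ⇒ AD·AC·AC·AD·AD·AC·AC·CBB·C·AD·AC·AC·CBB·C·AD·AC·AC·AD·AD·AC·AC·AD·AD·AC·AC·CBB·C·AD·AC·AC·CBB·C·AD·AC·AC·AD·AD·AC·AC·AD·AD·AC·AC·CBB·C·AD·AC·AC·CBB·C·AD·AC·AC·AD·CBB·C·CBB·AD·CBB·AD·CBB·C
    A ↦ CBB
    B ↦ AC
    C ↦ AD
    D ↦ C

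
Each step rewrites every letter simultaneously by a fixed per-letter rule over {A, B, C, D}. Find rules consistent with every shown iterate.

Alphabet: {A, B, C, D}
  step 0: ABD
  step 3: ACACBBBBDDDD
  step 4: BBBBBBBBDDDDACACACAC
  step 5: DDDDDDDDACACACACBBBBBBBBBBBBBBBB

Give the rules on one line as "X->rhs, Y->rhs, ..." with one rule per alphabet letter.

A->BB, B->D, C->BB, D->AC

  step 4 ⇒ step 5: BBBBBBBBDDDDACACACAC ⇒ D·D·D·D·D·D·D·D·AC·AC·AC·AC·BB·BB·BB·BB·BB·BB·BB·BB
    A ↦ BB
    B ↦ D
    C ↦ BB
    D ↦ AC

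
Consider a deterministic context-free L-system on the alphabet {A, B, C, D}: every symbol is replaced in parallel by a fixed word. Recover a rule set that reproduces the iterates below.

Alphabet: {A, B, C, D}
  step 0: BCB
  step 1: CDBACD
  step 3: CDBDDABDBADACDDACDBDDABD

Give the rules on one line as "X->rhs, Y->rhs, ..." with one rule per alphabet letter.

  step 0 ⇒ step 1: BCB ⇒ CD·BA·CD
    B ↦ CD
    C ↦ BA
    A ↦ BD  (constrained at step 1)
    D ↦ DA  (constrained at step 1)

A->BD, B->CD, C->BA, D->DA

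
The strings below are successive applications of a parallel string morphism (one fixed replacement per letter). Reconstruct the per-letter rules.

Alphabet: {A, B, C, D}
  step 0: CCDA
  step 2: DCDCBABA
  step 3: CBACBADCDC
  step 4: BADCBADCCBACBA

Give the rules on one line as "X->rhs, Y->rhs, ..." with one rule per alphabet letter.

  step 3 ⇒ step 4: CBACBADCDC ⇒ BA·D·C·BA·D·C·C·BA·C·BA
    A ↦ C
    B ↦ D
    C ↦ BA
    D ↦ C

A->C, B->D, C->BA, D->C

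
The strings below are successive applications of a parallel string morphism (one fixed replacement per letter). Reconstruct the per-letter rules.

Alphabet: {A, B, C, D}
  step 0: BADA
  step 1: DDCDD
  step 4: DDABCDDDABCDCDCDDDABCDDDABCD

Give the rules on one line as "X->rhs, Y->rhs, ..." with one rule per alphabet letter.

  step 0 ⇒ step 1: BADA ⇒ D·D·CD·D
    A ↦ D
    B ↦ D
    D ↦ CD
    C ↦ AB  (constrained at step 1)

A->D, B->D, C->AB, D->CD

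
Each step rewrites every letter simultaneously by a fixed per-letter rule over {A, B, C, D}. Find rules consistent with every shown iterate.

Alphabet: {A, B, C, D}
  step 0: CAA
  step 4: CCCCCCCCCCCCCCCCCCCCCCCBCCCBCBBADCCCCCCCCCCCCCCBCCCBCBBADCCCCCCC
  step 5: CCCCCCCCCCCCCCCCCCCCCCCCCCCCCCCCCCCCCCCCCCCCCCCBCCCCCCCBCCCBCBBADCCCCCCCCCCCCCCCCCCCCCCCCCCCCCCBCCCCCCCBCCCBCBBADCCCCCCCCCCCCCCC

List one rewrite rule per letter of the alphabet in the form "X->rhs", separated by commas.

A->BAD, B->CB, C->CC, D->C

  step 4 ⇒ step 5: CCCCCCCCCCCCCCCCCCCCCCCBCCCBCBBADCCCCCCCCCCCCCCBCCCBCBBADCCCCCCC ⇒ CC·CC·CC·CC·CC·CC·CC·CC·CC·CC·CC·CC·CC·CC·CC·CC·CC·CC·CC·CC·CC·CC·CC·CB·CC·CC·CC·CB·CC·CB·CB·BAD·C·CC·CC·CC·CC·CC·CC·CC·CC·CC·CC·CC·CC·CC·CC·CB·CC·CC·CC·CB·CC·CB·CB·BAD·C·CC·CC·CC·CC·CC·CC·CC
    A ↦ BAD
    B ↦ CB
    C ↦ CC
    D ↦ C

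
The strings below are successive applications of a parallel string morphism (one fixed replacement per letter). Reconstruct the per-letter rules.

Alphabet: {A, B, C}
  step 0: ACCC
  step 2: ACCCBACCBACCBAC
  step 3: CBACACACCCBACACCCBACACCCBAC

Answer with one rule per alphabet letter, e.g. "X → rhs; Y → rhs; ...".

  step 2 ⇒ step 3: ACCCBACCBACCBAC ⇒ CB·AC·AC·AC·C·CB·AC·AC·C·CB·AC·AC·C·CB·AC
    A ↦ CB
    B ↦ C
    C ↦ AC

A->CB, B->C, C->AC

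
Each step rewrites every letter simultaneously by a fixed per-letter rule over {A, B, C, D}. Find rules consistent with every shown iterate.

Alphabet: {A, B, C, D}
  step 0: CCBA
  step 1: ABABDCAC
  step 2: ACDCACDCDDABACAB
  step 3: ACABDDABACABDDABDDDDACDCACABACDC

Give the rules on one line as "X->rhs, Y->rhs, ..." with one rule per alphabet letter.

A->AC, B->DC, C->AB, D->DD

  step 2 ⇒ step 3: ACDCACDCDDABACAB ⇒ AC·AB·DD·AB·AC·AB·DD·AB·DD·DD·AC·DC·AC·AB·AC·DC
    A ↦ AC
    B ↦ DC
    C ↦ AB
    D ↦ DD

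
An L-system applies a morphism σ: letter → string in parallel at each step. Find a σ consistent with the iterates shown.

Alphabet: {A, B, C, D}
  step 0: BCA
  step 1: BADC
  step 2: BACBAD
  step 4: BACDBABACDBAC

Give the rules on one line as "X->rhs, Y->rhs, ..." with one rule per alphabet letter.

A->C, B->BA, C->D, D->BA

  step 1 ⇒ step 2: BADC ⇒ BA·C·BA·D
    A ↦ C
    B ↦ BA
    C ↦ D
    D ↦ BA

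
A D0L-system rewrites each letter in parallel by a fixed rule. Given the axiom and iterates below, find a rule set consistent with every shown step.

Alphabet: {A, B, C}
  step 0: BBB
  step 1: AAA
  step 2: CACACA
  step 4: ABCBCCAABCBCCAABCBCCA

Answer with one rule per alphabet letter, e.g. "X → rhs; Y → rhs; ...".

  step 1 ⇒ step 2: AAA ⇒ CA·CA·CA
    A ↦ CA
  step 0 ⇒ step 1: BBB ⇒ A·A·A
    B ↦ A
    C ↦ BC  (constrained at step 2)

A->CA, B->A, C->BC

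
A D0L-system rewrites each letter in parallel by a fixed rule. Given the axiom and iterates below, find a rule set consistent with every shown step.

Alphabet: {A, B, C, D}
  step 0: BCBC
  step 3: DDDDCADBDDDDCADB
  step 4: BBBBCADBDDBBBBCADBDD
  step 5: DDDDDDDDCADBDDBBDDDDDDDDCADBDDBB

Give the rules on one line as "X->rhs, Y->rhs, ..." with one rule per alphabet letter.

A->D, B->DD, C->CA, D->B

  step 4 ⇒ step 5: BBBBCADBDDBBBBCADBDD ⇒ DD·DD·DD·DD·CA·D·B·DD·B·B·DD·DD·DD·DD·CA·D·B·DD·B·B
    A ↦ D
    B ↦ DD
    C ↦ CA
    D ↦ B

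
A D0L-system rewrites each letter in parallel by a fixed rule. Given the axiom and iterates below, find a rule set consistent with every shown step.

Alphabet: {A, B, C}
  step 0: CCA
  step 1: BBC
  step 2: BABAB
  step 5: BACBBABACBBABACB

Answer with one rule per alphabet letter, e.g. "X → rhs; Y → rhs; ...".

  step 1 ⇒ step 2: BBC ⇒ BA·BA·B
    B ↦ BA
    C ↦ B
  step 0 ⇒ step 1: CCA ⇒ B·B·C
    A ↦ C

A->C, B->BA, C->B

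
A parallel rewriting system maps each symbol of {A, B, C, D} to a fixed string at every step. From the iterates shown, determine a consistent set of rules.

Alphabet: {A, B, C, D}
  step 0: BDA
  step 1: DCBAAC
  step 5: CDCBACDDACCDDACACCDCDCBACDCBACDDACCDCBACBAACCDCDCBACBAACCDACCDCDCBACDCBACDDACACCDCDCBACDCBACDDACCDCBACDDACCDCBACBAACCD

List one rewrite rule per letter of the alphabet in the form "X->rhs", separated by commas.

  step 0 ⇒ step 1: BDA ⇒ D·CBA·AC
    A ↦ AC
    B ↦ D
    D ↦ CBA
    C ↦ CD  (constrained at step 1)

A->AC, B->D, C->CD, D->CBA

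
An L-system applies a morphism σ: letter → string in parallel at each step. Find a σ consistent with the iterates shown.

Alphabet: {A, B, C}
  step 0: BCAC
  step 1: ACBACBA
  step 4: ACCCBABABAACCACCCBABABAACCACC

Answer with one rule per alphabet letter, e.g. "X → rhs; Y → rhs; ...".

A->C, B->AC, C->BA

  step 0 ⇒ step 1: BCAC ⇒ AC·BA·C·BA
    A ↦ C
    B ↦ AC
    C ↦ BA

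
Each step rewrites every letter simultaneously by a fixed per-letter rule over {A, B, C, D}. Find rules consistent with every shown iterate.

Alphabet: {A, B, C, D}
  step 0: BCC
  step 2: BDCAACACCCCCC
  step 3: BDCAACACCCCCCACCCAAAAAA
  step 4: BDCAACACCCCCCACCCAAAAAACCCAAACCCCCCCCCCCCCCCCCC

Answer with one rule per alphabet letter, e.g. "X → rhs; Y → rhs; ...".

  step 3 ⇒ step 4: BDCAACACCCCCCACCCAAAAAA ⇒ BDC·AAC·A·CCC·CCC·A·CCC·A·A·A·A·A·A·CCC·A·A·A·CCC·CCC·CCC·CCC·CCC·CCC
    A ↦ CCC
    B ↦ BDC
    C ↦ A
    D ↦ AAC

A->CCC, B->BDC, C->A, D->AAC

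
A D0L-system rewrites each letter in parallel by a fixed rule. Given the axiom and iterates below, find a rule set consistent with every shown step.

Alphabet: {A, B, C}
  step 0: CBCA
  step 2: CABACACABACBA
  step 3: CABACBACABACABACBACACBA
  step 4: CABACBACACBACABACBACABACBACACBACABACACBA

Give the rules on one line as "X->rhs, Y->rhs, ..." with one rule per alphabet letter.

  step 3 ⇒ step 4: CABACBACABACABACBACACBA ⇒ CA·BA·C·BA·CA·C·BA·CA·BA·C·BA·CA·BA·C·BA·CA·C·BA·CA·BA·CA·C·BA
    A ↦ BA
    B ↦ C
    C ↦ CA

A->BA, B->C, C->CA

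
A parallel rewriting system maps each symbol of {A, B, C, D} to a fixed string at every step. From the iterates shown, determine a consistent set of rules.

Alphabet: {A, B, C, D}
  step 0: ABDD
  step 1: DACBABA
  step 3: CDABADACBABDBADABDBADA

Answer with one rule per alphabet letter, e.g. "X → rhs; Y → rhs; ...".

A->DA, B->C, C->BD, D->BA

  step 0 ⇒ step 1: ABDD ⇒ DA·C·BA·BA
    A ↦ DA
    B ↦ C
    D ↦ BA
    C ↦ BD  (constrained at step 1)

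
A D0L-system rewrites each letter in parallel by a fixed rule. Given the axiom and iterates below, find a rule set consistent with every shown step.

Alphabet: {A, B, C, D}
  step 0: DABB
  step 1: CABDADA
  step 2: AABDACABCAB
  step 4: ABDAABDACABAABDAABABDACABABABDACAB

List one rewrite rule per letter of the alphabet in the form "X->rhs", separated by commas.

  step 1 ⇒ step 2: CABDADA ⇒ A·AB·DA·C·AB·C·AB
    A ↦ AB
    B ↦ DA
    C ↦ A
    D ↦ C

A->AB, B->DA, C->A, D->C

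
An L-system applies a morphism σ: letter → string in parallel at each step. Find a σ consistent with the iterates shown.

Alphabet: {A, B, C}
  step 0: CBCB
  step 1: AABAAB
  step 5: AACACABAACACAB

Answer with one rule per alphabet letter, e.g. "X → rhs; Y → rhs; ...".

A->C, B->AB, C->A

  step 0 ⇒ step 1: CBCB ⇒ A·AB·A·AB
    B ↦ AB
    C ↦ A
    A ↦ C  (constrained at step 1)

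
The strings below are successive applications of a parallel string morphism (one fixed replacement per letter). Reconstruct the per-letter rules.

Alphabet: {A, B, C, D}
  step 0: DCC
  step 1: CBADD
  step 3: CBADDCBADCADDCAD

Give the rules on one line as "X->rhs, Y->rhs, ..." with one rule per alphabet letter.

  step 0 ⇒ step 1: DCC ⇒ CBA·D·D
    C ↦ D
    D ↦ CBA
    A ↦ D  (constrained at step 1)
    B ↦ CA  (constrained at step 1)

A->D, B->CA, C->D, D->CBA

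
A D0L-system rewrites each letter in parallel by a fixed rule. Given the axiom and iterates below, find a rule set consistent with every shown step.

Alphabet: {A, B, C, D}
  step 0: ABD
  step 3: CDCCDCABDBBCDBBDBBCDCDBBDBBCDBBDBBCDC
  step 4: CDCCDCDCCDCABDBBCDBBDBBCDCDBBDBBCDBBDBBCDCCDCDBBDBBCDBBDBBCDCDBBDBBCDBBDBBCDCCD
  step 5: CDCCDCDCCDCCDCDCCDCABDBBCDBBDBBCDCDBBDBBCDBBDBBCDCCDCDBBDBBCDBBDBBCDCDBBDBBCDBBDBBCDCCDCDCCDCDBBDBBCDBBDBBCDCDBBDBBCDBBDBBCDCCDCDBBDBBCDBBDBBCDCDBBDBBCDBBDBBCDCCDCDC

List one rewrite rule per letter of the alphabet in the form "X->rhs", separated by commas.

A->CAB, B->DBB, C->CD, D->C

  step 4 ⇒ step 5: CDCCDCDCCDCABDBBCDBBDBBCDCDBBDBBCDBBDBBCDCCDCDBBDBBCDBBDBBCDCDBBDBBCDBBDBBCDCCD ⇒ CD·C·CD·CD·C·CD·C·CD·CD·C·CD·CAB·DBB·C·DBB·DBB·CD·C·DBB·DBB·C·DBB·DBB·CD·C·CD·C·DBB·DBB·C·DBB·DBB·CD·C·DBB·DBB·C·DBB·DBB·CD·C·CD·CD·C·CD·C·DBB·DBB·C·DBB·DBB·CD·C·DBB·DBB·C·DBB·DBB·CD·C·CD·C·DBB·DBB·C·DBB·DBB·CD·C·DBB·DBB·C·DBB·DBB·CD·C·CD·CD·C
    A ↦ CAB
    B ↦ DBB
    C ↦ CD
    D ↦ C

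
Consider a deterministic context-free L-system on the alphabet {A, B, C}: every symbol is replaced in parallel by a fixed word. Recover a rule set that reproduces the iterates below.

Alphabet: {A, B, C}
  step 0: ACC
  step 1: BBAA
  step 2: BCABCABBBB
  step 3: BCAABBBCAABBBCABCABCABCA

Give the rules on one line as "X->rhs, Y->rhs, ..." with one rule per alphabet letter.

A->BB, B->BCA, C->A

  step 2 ⇒ step 3: BCABCABBBB ⇒ BCA·A·BB·BCA·A·BB·BCA·BCA·BCA·BCA
    A ↦ BB
    B ↦ BCA
    C ↦ A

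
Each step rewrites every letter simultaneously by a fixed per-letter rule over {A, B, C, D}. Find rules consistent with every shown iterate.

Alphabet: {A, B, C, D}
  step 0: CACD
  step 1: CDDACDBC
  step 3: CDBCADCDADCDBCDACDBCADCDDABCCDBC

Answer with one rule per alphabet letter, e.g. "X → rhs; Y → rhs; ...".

A->DA, B->AD, C->CD, D->BC

  step 0 ⇒ step 1: CACD ⇒ CD·DA·CD·BC
    A ↦ DA
    C ↦ CD
    D ↦ BC
    B ↦ AD  (constrained at step 1)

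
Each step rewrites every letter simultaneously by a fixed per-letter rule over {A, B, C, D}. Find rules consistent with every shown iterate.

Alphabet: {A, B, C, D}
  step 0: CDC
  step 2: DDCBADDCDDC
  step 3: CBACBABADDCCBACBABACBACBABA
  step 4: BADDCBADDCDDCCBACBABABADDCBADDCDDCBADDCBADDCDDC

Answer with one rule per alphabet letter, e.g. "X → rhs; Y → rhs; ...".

  step 3 ⇒ step 4: CBACBABADDCCBACBABACBACBABA ⇒ BA·D·DC·BA·D·DC·D·DC·CBA·CBA·BA·BA·D·DC·BA·D·DC·D·DC·BA·D·DC·BA·D·DC·D·DC
    A ↦ DC
    B ↦ D
    C ↦ BA
    D ↦ CBA

A->DC, B->D, C->BA, D->CBA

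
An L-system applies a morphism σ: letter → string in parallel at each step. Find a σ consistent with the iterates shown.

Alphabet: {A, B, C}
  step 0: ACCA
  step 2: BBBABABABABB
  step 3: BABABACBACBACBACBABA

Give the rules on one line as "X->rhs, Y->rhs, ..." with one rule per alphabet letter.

A->C, B->BA, C->BB

  step 2 ⇒ step 3: BBBABABABABB ⇒ BA·BA·BA·C·BA·C·BA·C·BA·C·BA·BA
    A ↦ C
    B ↦ BA
    C ↦ BB  (constrained at step 0)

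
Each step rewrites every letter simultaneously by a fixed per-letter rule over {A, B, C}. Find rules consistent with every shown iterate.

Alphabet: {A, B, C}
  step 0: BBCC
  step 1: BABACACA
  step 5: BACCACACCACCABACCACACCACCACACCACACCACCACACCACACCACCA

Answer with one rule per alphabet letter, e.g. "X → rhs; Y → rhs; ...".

A->C, B->BA, C->CA

  step 0 ⇒ step 1: BBCC ⇒ BA·BA·CA·CA
    B ↦ BA
    C ↦ CA
    A ↦ C  (constrained at step 1)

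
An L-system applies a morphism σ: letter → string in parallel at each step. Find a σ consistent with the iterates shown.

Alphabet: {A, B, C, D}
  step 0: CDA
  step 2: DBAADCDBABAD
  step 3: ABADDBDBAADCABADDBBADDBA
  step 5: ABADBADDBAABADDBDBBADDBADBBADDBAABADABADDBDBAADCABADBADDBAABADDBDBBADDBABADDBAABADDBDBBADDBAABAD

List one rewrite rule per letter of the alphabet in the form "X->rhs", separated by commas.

A->DB, B->BAD, C->ADC, D->A

  step 2 ⇒ step 3: DBAADCDBABAD ⇒ A·BAD·DB·DB·A·ADC·A·BAD·DB·BAD·DB·A
    A ↦ DB
    B ↦ BAD
    C ↦ ADC
    D ↦ A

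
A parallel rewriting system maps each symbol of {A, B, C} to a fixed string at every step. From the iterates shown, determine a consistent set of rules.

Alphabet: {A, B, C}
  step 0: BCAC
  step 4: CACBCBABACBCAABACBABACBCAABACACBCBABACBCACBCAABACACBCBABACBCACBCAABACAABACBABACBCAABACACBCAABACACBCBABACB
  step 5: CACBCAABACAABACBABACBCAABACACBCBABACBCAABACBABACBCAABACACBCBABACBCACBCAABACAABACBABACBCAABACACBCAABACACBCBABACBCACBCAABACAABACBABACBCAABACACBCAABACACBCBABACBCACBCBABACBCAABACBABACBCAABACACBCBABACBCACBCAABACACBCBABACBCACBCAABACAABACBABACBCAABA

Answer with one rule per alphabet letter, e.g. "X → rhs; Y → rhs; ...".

A->CB, B->ABA, C->CA

  step 4 ⇒ step 5: CACBCBABACBCAABACBABACBCAABACACBCBABACBCACBCAABACACBCBABACBCACBCAABACAABACBABACBCAABACACBCAABACACBCBABACB ⇒ CA·CB·CA·ABA·CA·ABA·CB·ABA·CB·CA·ABA·CA·CB·CB·ABA·CB·CA·ABA·CB·ABA·CB·CA·ABA·CA·CB·CB·ABA·CB·CA·CB·CA·ABA·CA·ABA·CB·ABA·CB·CA·ABA·CA·CB·CA·ABA·CA·CB·CB·ABA·CB·CA·CB·CA·ABA·CA·ABA·CB·ABA·CB·CA·ABA·CA·CB·CA·ABA·CA·CB·CB·ABA·CB·CA·CB·CB·ABA·CB·CA·ABA·CB·ABA·CB·CA·ABA·CA·CB·CB·ABA·CB·CA·CB·CA·ABA·CA·CB·CB·ABA·CB·CA·CB·CA·ABA·CA·ABA·CB·ABA·CB·CA·ABA
    A ↦ CB
    B ↦ ABA
    C ↦ CA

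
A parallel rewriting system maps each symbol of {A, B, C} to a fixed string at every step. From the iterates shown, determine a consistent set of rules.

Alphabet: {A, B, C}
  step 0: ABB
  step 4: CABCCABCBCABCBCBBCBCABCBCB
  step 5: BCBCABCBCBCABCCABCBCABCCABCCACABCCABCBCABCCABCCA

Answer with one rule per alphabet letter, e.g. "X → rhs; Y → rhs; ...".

A->B, B->CA, C->BC

  step 4 ⇒ step 5: CABCCABCBCABCBCBBCBCABCBCB ⇒ BC·B·CA·BC·BC·B·CA·BC·CA·BC·B·CA·BC·CA·BC·CA·CA·BC·CA·BC·B·CA·BC·CA·BC·CA
    A ↦ B
    B ↦ CA
    C ↦ BC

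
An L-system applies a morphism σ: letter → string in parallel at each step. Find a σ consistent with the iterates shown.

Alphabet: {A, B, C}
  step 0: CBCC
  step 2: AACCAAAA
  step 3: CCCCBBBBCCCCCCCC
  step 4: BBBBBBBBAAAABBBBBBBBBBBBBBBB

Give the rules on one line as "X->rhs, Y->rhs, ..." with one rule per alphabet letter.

A->CC, B->A, C->BB

  step 3 ⇒ step 4: CCCCBBBBCCCCCCCC ⇒ BB·BB·BB·BB·A·A·A·A·BB·BB·BB·BB·BB·BB·BB·BB
    B ↦ A
    C ↦ BB
  step 2 ⇒ step 3: AACCAAAA ⇒ CC·CC·BB·BB·CC·CC·CC·CC
    A ↦ CC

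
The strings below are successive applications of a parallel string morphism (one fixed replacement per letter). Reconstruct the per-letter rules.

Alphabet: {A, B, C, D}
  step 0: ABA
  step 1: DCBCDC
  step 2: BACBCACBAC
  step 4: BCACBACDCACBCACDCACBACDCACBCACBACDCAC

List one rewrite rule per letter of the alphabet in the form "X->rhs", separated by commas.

  step 1 ⇒ step 2: DCBCDC ⇒ B·AC·BC·AC·B·AC
    B ↦ BC
    C ↦ AC
    D ↦ B
  step 0 ⇒ step 1: ABA ⇒ DC·BC·DC
    A ↦ DC

A->DC, B->BC, C->AC, D->B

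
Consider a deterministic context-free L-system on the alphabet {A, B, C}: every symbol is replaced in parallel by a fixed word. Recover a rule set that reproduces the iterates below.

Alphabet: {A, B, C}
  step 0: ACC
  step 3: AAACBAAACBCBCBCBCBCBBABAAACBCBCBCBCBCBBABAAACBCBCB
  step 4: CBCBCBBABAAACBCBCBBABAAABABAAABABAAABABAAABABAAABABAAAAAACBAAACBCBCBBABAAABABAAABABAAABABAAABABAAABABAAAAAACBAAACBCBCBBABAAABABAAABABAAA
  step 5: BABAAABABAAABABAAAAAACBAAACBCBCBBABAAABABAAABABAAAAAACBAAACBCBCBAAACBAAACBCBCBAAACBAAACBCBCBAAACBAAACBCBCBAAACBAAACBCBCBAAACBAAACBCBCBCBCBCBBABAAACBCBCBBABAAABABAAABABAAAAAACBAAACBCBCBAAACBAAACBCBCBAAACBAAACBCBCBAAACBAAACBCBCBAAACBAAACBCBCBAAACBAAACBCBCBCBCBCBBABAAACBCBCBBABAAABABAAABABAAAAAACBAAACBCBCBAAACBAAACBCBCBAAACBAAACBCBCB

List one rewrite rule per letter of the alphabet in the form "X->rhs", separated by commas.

A->CB, B->AAA, C->BAB

  step 4 ⇒ step 5: CBCBCBBABAAACBCBCBBABAAABABAAABABAAABABAAABABAAABABAAAAAACBAAACBCBCBBABAAABABAAABABAAABABAAABABAAABABAAAAAACBAAACBCBCBBABAAABABAAABABAAA ⇒ BAB·AAA·BAB·AAA·BAB·AAA·AAA·CB·AAA·CB·CB·CB·BAB·AAA·BAB·AAA·BAB·AAA·AAA·CB·AAA·CB·CB·CB·AAA·CB·AAA·CB·CB·CB·AAA·CB·AAA·CB·CB·CB·AAA·CB·AAA·CB·CB·CB·AAA·CB·AAA·CB·CB·CB·AAA·CB·AAA·CB·CB·CB·CB·CB·CB·BAB·AAA·CB·CB·CB·BAB·AAA·BAB·AAA·BAB·AAA·AAA·CB·AAA·CB·CB·CB·AAA·CB·AAA·CB·CB·CB·AAA·CB·AAA·CB·CB·CB·AAA·CB·AAA·CB·CB·CB·AAA·CB·AAA·CB·CB·CB·AAA·CB·AAA·CB·CB·CB·CB·CB·CB·BAB·AAA·CB·CB·CB·BAB·AAA·BAB·AAA·BAB·AAA·AAA·CB·AAA·CB·CB·CB·AAA·CB·AAA·CB·CB·CB·AAA·CB·AAA·CB·CB·CB
    A ↦ CB
    B ↦ AAA
    C ↦ BAB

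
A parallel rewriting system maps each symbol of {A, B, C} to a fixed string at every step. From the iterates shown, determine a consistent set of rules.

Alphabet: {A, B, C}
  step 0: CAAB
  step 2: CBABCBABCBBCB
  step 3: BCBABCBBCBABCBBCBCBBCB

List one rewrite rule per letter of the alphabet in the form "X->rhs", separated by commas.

A->AB, B->CB, C->B

  step 2 ⇒ step 3: CBABCBABCBBCB ⇒ B·CB·AB·CB·B·CB·AB·CB·B·CB·CB·B·CB
    A ↦ AB
    B ↦ CB
    C ↦ B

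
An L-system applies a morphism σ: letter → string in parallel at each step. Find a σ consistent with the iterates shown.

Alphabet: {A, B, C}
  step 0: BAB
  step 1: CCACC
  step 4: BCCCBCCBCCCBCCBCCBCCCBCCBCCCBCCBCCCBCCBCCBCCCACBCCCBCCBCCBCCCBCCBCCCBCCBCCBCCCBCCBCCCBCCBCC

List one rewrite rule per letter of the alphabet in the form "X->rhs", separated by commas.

  step 0 ⇒ step 1: BAB ⇒ C·CAC·C
    A ↦ CAC
    B ↦ C
    C ↦ BCC  (constrained at step 1)

A->CAC, B->C, C->BCC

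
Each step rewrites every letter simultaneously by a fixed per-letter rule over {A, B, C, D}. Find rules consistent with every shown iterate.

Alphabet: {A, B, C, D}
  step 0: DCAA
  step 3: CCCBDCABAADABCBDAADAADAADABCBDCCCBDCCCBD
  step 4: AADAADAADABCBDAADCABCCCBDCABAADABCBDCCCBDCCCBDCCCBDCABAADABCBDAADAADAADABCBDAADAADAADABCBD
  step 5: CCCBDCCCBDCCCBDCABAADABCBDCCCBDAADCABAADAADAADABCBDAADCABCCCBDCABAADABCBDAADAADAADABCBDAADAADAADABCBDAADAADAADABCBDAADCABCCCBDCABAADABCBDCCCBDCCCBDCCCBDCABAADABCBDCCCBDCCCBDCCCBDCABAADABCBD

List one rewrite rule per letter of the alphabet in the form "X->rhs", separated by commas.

A->C, B->AB, C->AAD, D->CBD

  step 4 ⇒ step 5: AADAADAADABCBDAADCABCCCBDCABAADABCBDCCCBDCCCBDCCCBDCABAADABCBDAADAADAADABCBDAADAADAADABCBD ⇒ C·C·CBD·C·C·CBD·C·C·CBD·C·AB·AAD·AB·CBD·C·C·CBD·AAD·C·AB·AAD·AAD·AAD·AB·CBD·AAD·C·AB·C·C·CBD·C·AB·AAD·AB·CBD·AAD·AAD·AAD·AB·CBD·AAD·AAD·AAD·AB·CBD·AAD·AAD·AAD·AB·CBD·AAD·C·AB·C·C·CBD·C·AB·AAD·AB·CBD·C·C·CBD·C·C·CBD·C·C·CBD·C·AB·AAD·AB·CBD·C·C·CBD·C·C·CBD·C·C·CBD·C·AB·AAD·AB·CBD
    A ↦ C
    B ↦ AB
    C ↦ AAD
    D ↦ CBD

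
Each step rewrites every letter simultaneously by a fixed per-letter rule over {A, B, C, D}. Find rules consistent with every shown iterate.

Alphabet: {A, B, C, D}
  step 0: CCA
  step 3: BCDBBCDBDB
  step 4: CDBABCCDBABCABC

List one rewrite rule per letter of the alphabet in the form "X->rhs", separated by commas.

  step 3 ⇒ step 4: BCDBBCDBDB ⇒ C·DB·AB·C·C·DB·AB·C·AB·C
    B ↦ C
    C ↦ DB
    D ↦ AB
    A ↦ B  (constrained at step 0)

A->B, B->C, C->DB, D->AB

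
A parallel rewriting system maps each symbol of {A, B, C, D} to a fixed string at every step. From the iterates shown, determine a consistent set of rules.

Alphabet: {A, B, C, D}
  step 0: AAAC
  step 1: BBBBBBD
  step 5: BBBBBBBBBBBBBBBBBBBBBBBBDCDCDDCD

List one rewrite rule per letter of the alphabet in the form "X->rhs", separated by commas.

A->BB, B->A, C->D, D->CD

  step 0 ⇒ step 1: AAAC ⇒ BB·BB·BB·D
    A ↦ BB
    C ↦ D
    B ↦ A  (constrained at step 1)
    D ↦ CD  (constrained at step 1)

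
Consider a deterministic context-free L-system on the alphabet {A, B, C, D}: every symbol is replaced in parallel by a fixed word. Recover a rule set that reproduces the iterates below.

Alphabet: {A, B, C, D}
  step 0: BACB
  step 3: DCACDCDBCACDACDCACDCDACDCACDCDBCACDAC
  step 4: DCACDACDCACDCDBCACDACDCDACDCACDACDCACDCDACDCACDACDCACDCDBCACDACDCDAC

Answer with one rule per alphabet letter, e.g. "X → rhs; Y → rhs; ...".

A->D, B->DBC, C->AC, D->DC

  step 3 ⇒ step 4: DCACDCDBCACDACDCACDCDACDCACDCDBCACDAC ⇒ DC·AC·D·AC·DC·AC·DC·DBC·AC·D·AC·DC·D·AC·DC·AC·D·AC·DC·AC·DC·D·AC·DC·AC·D·AC·DC·AC·DC·DBC·AC·D·AC·DC·D·AC
    A ↦ D
    B ↦ DBC
    C ↦ AC
    D ↦ DC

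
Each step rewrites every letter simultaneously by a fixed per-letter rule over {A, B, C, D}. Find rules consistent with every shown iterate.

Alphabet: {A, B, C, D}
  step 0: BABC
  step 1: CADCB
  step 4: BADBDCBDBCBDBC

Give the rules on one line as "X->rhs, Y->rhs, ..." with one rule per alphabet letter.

A->AD, B->C, C->B, D->BD

  step 0 ⇒ step 1: BABC ⇒ C·AD·C·B
    A ↦ AD
    B ↦ C
    C ↦ B
    D ↦ BD  (constrained at step 1)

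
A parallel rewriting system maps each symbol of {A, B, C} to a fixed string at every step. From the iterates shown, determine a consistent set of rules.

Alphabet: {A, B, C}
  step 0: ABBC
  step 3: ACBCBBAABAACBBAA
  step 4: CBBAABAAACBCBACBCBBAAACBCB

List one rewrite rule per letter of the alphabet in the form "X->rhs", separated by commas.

  step 3 ⇒ step 4: ACBCBBAABAACBBAA ⇒ CB·BA·A·BA·A·A·CB·CB·A·CB·CB·BA·A·A·CB·CB
    A ↦ CB
    B ↦ A
    C ↦ BA

A->CB, B->A, C->BA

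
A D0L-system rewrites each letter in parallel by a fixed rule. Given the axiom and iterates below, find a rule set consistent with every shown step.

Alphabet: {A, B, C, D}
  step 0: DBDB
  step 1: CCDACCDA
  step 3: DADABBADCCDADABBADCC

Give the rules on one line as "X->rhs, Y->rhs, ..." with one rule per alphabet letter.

  step 0 ⇒ step 1: DBDB ⇒ CC·DA·CC·DA
    B ↦ DA
    D ↦ CC
    A ↦ AD  (constrained at step 1)
    C ↦ B  (constrained at step 1)

A->AD, B->DA, C->B, D->CC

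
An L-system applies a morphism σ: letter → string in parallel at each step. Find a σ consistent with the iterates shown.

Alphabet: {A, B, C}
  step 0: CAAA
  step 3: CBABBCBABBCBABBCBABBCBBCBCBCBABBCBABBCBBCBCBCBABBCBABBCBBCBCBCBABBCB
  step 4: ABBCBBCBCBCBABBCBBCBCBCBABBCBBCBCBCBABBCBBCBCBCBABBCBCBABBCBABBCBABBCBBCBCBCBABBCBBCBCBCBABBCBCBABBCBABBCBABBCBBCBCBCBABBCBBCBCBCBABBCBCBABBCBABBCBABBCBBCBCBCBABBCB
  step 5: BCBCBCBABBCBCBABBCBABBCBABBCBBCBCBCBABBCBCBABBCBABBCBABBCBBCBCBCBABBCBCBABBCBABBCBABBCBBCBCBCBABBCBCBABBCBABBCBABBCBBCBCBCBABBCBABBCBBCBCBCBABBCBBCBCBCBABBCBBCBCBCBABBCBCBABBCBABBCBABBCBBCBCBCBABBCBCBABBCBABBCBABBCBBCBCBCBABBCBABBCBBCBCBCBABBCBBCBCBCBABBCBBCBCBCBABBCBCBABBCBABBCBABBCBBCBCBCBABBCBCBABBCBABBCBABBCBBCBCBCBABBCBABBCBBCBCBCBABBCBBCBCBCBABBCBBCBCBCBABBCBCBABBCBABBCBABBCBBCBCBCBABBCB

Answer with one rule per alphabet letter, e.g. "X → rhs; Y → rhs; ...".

  step 4 ⇒ step 5: ABBCBBCBCBCBABBCBBCBCBCBABBCBBCBCBCBABBCBBCBCBCBABBCBCBABBCBABBCBABBCBBCBCBCBABBCBBCBCBCBABBCBCBABBCBABBCBABBCBBCBCBCBABBCBBCBCBCBABBCBCBABBCBABBCBABBCBBCBCBCBABBCB ⇒ BCB·CB·CB·ABB·CB·CB·ABB·CB·ABB·CB·ABB·CB·BCB·CB·CB·ABB·CB·CB·ABB·CB·ABB·CB·ABB·CB·BCB·CB·CB·ABB·CB·CB·ABB·CB·ABB·CB·ABB·CB·BCB·CB·CB·ABB·CB·CB·ABB·CB·ABB·CB·ABB·CB·BCB·CB·CB·ABB·CB·ABB·CB·BCB·CB·CB·ABB·CB·BCB·CB·CB·ABB·CB·BCB·CB·CB·ABB·CB·CB·ABB·CB·ABB·CB·ABB·CB·BCB·CB·CB·ABB·CB·CB·ABB·CB·ABB·CB·ABB·CB·BCB·CB·CB·ABB·CB·ABB·CB·BCB·CB·CB·ABB·CB·BCB·CB·CB·ABB·CB·BCB·CB·CB·ABB·CB·CB·ABB·CB·ABB·CB·ABB·CB·BCB·CB·CB·ABB·CB·CB·ABB·CB·ABB·CB·ABB·CB·BCB·CB·CB·ABB·CB·ABB·CB·BCB·CB·CB·ABB·CB·BCB·CB·CB·ABB·CB·BCB·CB·CB·ABB·CB·CB·ABB·CB·ABB·CB·ABB·CB·BCB·CB·CB·ABB·CB
    A ↦ BCB
    B ↦ CB
    C ↦ ABB

A->BCB, B->CB, C->ABB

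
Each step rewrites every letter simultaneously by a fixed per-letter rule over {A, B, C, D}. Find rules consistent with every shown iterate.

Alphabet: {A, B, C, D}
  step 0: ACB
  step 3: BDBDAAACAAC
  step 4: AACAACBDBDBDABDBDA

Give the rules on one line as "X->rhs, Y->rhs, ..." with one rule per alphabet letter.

A->BD, B->A, C->A, D->AC

  step 3 ⇒ step 4: BDBDAAACAAC ⇒ A·AC·A·AC·BD·BD·BD·A·BD·BD·A
    A ↦ BD
    B ↦ A
    C ↦ A
    D ↦ AC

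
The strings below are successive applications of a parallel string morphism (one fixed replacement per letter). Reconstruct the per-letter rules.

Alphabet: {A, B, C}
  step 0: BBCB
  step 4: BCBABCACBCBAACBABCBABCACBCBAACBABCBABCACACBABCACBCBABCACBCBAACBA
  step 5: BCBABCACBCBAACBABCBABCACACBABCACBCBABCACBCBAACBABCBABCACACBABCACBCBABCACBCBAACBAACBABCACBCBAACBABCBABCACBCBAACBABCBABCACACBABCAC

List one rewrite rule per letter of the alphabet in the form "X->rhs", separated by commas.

A->AC, B->BC, C->BA

  step 4 ⇒ step 5: BCBABCACBCBAACBABCBABCACBCBAACBABCBABCACACBABCACBCBABCACBCBAACBA ⇒ BC·BA·BC·AC·BC·BA·AC·BA·BC·BA·BC·AC·AC·BA·BC·AC·BC·BA·BC·AC·BC·BA·AC·BA·BC·BA·BC·AC·AC·BA·BC·AC·BC·BA·BC·AC·BC·BA·AC·BA·AC·BA·BC·AC·BC·BA·AC·BA·BC·BA·BC·AC·BC·BA·AC·BA·BC·BA·BC·AC·AC·BA·BC·AC
    A ↦ AC
    B ↦ BC
    C ↦ BA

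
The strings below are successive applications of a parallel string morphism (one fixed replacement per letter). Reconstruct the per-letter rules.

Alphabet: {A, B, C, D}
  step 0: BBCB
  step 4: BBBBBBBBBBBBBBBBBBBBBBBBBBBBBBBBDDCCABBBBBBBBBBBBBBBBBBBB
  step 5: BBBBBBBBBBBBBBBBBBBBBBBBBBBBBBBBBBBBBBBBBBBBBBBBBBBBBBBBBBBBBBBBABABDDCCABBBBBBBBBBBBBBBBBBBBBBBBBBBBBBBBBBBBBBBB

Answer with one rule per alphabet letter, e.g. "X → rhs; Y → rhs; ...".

  step 4 ⇒ step 5: BBBBBBBBBBBBBBBBBBBBBBBBBBBBBBBBDDCCABBBBBBBBBBBBBBBBBBBB ⇒ BB·BB·BB·BB·BB·BB·BB·BB·BB·BB·BB·BB·BB·BB·BB·BB·BB·BB·BB·BB·BB·BB·BB·BB·BB·BB·BB·BB·BB·BB·BB·BB·AB·AB·D·D·CCA·BB·BB·BB·BB·BB·BB·BB·BB·BB·BB·BB·BB·BB·BB·BB·BB·BB·BB·BB·BB
    A ↦ CCA
    B ↦ BB
    C ↦ D
    D ↦ AB

A->CCA, B->BB, C->D, D->AB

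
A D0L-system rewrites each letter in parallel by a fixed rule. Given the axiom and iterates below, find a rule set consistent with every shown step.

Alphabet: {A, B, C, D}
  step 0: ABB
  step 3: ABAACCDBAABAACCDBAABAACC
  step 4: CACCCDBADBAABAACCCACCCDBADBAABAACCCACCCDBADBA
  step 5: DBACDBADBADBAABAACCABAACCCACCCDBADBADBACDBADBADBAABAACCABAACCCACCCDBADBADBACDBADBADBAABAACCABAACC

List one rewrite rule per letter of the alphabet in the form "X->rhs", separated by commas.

A->C, B->AC, C->DBA, D->ABA

  step 4 ⇒ step 5: CACCCDBADBAABAACCCACCCDBADBAABAACCCACCCDBADBA ⇒ DBA·C·DBA·DBA·DBA·ABA·AC·C·ABA·AC·C·C·AC·C·C·DBA·DBA·DBA·C·DBA·DBA·DBA·ABA·AC·C·ABA·AC·C·C·AC·C·C·DBA·DBA·DBA·C·DBA·DBA·DBA·ABA·AC·C·ABA·AC·C
    A ↦ C
    B ↦ AC
    C ↦ DBA
    D ↦ ABA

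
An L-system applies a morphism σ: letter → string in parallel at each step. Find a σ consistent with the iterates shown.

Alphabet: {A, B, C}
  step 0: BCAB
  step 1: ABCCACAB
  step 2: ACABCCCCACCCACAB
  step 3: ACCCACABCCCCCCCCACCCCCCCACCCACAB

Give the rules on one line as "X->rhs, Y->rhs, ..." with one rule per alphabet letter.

  step 2 ⇒ step 3: ACABCCCCACCCACAB ⇒ AC·CC·AC·AB·CC·CC·CC·CC·AC·CC·CC·CC·AC·CC·AC·AB
    A ↦ AC
    B ↦ AB
    C ↦ CC

A->AC, B->AB, C->CC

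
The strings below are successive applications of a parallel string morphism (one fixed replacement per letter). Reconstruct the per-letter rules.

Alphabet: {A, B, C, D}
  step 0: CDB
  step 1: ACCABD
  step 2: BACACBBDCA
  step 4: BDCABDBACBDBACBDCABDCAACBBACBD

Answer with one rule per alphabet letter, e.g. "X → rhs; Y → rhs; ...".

A->B, B->BD, C->AC, D->CA

  step 1 ⇒ step 2: ACCABD ⇒ B·AC·AC·B·BD·CA
    A ↦ B
    B ↦ BD
    C ↦ AC
    D ↦ CA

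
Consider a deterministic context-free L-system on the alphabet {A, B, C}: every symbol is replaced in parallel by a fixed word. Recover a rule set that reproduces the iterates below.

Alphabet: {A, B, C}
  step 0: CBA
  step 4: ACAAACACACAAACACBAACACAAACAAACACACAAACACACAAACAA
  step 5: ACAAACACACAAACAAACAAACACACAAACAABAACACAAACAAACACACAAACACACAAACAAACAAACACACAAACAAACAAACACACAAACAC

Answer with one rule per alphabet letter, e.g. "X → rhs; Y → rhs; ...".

  step 4 ⇒ step 5: ACAAACACACAAACACBAACACAAACAAACACACAAACACACAAACAA ⇒ AC·AA·AC·AC·AC·AA·AC·AA·AC·AA·AC·AC·AC·AA·AC·AA·BA·AC·AC·AA·AC·AA·AC·AC·AC·AA·AC·AC·AC·AA·AC·AA·AC·AA·AC·AC·AC·AA·AC·AA·AC·AA·AC·AC·AC·AA·AC·AC
    A ↦ AC
    B ↦ BA
    C ↦ AA

A->AC, B->BA, C->AA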